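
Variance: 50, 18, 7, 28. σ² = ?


Mean = 25.7500
Squared deviations: 588.0625, 60.0625, 351.5625, 5.0625
Sum = 1004.7500
Variance = 1004.7500/4 = 251.1875

Variance = 251.1875


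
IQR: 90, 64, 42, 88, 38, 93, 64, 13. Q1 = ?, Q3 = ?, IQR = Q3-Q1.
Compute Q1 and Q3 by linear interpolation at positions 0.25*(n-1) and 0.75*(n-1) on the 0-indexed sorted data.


Sorted: 13, 38, 42, 64, 64, 88, 90, 93
Q1 (25th %ile) = 41.0000
Q3 (75th %ile) = 88.5000
IQR = 88.5000 - 41.0000 = 47.5000

IQR = 47.5000


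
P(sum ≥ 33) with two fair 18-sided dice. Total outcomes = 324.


Total outcomes = 18×18 = 324
Favorable (sum ≥ 33): 10
P = 10/324 = 0.0309

P = 0.0309


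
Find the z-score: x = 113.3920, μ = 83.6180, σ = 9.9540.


z = (113.3920 - 83.6180)/9.9540
= 29.7740/9.9540
= 2.9912

z = 2.9912


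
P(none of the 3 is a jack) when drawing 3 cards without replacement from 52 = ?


P(no jacks) = (48/52) × (47/51) × (46/50)
= 0.7826

P = 0.7826


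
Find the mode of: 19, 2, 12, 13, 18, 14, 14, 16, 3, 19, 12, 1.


Frequencies: 1:1, 2:1, 3:1, 12:2, 13:1, 14:2, 16:1, 18:1, 19:2
Max frequency = 2
Mode = 12, 14, 19

Mode = 12, 14, 19


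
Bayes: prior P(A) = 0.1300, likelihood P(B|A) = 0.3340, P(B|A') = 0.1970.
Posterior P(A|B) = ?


P(B) = P(B|A)*P(A) + P(B|A')*P(A')
= 0.3340*0.1300 + 0.1970*0.8700
= 0.043420 + 0.171390 = 0.214810
P(A|B) = 0.043420/0.214810 = 0.2021

P(A|B) = 0.2021


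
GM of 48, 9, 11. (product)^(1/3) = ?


Product = 48 × 9 × 11 = 4752
GM = 4752^(1/3) = 16.8122

GM = 16.8122


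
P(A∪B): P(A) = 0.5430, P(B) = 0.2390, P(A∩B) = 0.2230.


P(A∪B) = 0.5430 + 0.2390 - 0.2230
= 0.7820 - 0.2230
= 0.5590

P(A∪B) = 0.5590


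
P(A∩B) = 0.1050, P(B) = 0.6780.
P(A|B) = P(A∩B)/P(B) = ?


P(A|B) = 0.1050/0.6780 = 0.1549

P(A|B) = 0.1549


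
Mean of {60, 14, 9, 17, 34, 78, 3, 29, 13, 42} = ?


Sum = 60 + 14 + 9 + 17 + 34 + 78 + 3 + 29 + 13 + 42 = 299
n = 10
Mean = 299/10 = 29.9000

Mean = 29.9000


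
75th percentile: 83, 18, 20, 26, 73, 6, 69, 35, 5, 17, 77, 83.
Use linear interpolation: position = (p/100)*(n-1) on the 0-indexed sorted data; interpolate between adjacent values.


Sorted: 5, 6, 17, 18, 20, 26, 35, 69, 73, 77, 83, 83
n = 12
Index = 75/100 * 11 = 8.2500
Lower = data[8] = 73, Upper = data[9] = 77
P75 = 73 + 0.2500*(4) = 74.0000

P75 = 74.0000


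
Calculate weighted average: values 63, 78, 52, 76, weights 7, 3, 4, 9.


Numerator = 63*7 + 78*3 + 52*4 + 76*9 = 1567
Denominator = 7 + 3 + 4 + 9 = 23
WM = 1567/23 = 68.1304

WM = 68.1304


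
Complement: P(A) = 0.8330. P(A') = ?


P(not A) = 1 - 0.8330 = 0.1670

P(not A) = 0.1670


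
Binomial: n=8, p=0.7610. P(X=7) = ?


C(8,7) = 8
p^7 = 0.147806
(1-p)^1 = 0.239000
P = 8 * 0.147806 * 0.239000 = 0.2826

P(X=7) = 0.2826


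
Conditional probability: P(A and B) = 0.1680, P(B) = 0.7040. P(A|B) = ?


P(A|B) = 0.1680/0.7040 = 0.2386

P(A|B) = 0.2386


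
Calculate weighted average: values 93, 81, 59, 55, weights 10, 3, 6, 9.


Numerator = 93*10 + 81*3 + 59*6 + 55*9 = 2022
Denominator = 10 + 3 + 6 + 9 = 28
WM = 2022/28 = 72.2143

WM = 72.2143


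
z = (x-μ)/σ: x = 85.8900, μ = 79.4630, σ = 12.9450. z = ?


z = (85.8900 - 79.4630)/12.9450
= 6.4270/12.9450
= 0.4965

z = 0.4965


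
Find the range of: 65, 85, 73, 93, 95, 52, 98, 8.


Max = 98, Min = 8
Range = 98 - 8 = 90

Range = 90


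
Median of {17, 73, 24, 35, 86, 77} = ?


Sorted: 17, 24, 35, 73, 77, 86
n = 6 (even)
Middle values: 35 and 73
Median = (35+73)/2 = 54.0000

Median = 54.0000


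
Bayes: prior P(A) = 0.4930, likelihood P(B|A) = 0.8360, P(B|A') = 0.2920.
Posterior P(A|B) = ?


P(B) = P(B|A)*P(A) + P(B|A')*P(A')
= 0.8360*0.4930 + 0.2920*0.5070
= 0.412148 + 0.148044 = 0.560192
P(A|B) = 0.412148/0.560192 = 0.7357

P(A|B) = 0.7357


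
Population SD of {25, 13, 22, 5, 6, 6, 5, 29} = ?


Mean = 13.8750
Variance = 87.6094
SD = sqrt(87.6094) = 9.3600

SD = 9.3600


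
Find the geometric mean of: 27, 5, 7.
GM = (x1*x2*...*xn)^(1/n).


Product = 27 × 5 × 7 = 945
GM = 945^(1/3) = 9.8132

GM = 9.8132


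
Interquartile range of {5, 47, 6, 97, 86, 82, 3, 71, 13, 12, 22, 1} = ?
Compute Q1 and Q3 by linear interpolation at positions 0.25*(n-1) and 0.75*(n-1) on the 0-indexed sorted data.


Sorted: 1, 3, 5, 6, 12, 13, 22, 47, 71, 82, 86, 97
Q1 (25th %ile) = 5.7500
Q3 (75th %ile) = 73.7500
IQR = 73.7500 - 5.7500 = 68.0000

IQR = 68.0000


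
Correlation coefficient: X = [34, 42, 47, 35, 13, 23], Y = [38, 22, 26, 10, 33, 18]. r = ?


Mean X = 32.3333, Mean Y = 24.5000
SD X = 11.396881, SD Y = 9.269124
Cov = -20.333333
r = -20.333333/(11.396881*9.269124) = -0.1925

r = -0.1925


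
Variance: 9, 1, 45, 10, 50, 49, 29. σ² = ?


Mean = 27.5714
Squared deviations: 344.8980, 706.0408, 303.7551, 308.7551, 503.0408, 459.1837, 2.0408
Sum = 2627.7143
Variance = 2627.7143/7 = 375.3878

Variance = 375.3878


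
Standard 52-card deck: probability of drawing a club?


13 clubs in 52 cards
P = 13/52 = 0.2500

P = 0.2500


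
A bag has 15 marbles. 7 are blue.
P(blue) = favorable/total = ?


P = 7/15 = 0.4667

P = 0.4667


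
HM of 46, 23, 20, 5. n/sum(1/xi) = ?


Sum of reciprocals = 1/46 + 1/23 + 1/20 + 1/5 = 0.315217
HM = 4/0.315217 = 12.6897

HM = 12.6897


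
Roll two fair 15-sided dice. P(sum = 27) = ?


Total outcomes = 15×15 = 225
Favorable (sum = 27): 4
P = 4/225 = 0.0178

P = 0.0178


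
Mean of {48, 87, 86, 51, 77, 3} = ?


Sum = 48 + 87 + 86 + 51 + 77 + 3 = 352
n = 6
Mean = 352/6 = 58.6667

Mean = 58.6667


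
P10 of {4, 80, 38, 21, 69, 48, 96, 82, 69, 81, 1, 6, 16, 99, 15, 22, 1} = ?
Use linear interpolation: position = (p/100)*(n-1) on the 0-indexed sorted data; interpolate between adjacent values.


Sorted: 1, 1, 4, 6, 15, 16, 21, 22, 38, 48, 69, 69, 80, 81, 82, 96, 99
n = 17
Index = 10/100 * 16 = 1.6000
Lower = data[1] = 1, Upper = data[2] = 4
P10 = 1 + 0.6000*(3) = 2.8000

P10 = 2.8000


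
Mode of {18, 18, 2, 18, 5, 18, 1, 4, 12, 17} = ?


Frequencies: 1:1, 2:1, 4:1, 5:1, 12:1, 17:1, 18:4
Max frequency = 4
Mode = 18

Mode = 18


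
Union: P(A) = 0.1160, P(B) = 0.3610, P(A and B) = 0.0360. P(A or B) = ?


P(A∪B) = 0.1160 + 0.3610 - 0.0360
= 0.4770 - 0.0360
= 0.4410

P(A∪B) = 0.4410


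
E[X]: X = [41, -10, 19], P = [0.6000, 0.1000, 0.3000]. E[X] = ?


E[X] = 41*0.6000 - 10*0.1000 + 19*0.3000
= 24.6000 - 1.0000 + 5.7000
= 29.3000

E[X] = 29.3000


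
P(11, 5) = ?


P(11,5) = 11!/6!
= 39916800/720
= 55440

P(11,5) = 55440


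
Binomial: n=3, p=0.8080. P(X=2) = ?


C(3,2) = 3
p^2 = 0.652864
(1-p)^1 = 0.192000
P = 3 * 0.652864 * 0.192000 = 0.3760

P(X=2) = 0.3760


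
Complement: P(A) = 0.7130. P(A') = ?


P(not A) = 1 - 0.7130 = 0.2870

P(not A) = 0.2870


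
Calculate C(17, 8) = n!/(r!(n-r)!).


C(17,8) = 17!/(8! × 9!)
= 355687428096000/(40320 × 362880)
= 24310

C(17,8) = 24310


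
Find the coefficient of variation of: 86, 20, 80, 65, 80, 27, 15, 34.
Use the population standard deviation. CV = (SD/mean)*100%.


Mean = 50.8750
SD = 27.8946
CV = (27.8946/50.8750)*100 = 54.8297%

CV = 54.8297%


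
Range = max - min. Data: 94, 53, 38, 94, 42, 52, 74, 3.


Max = 94, Min = 3
Range = 94 - 3 = 91

Range = 91


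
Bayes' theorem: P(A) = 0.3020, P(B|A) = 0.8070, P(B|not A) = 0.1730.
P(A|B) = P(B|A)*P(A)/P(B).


P(B) = P(B|A)*P(A) + P(B|A')*P(A')
= 0.8070*0.3020 + 0.1730*0.6980
= 0.243714 + 0.120754 = 0.364468
P(A|B) = 0.243714/0.364468 = 0.6687

P(A|B) = 0.6687


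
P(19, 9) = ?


P(19,9) = 19!/10!
= 121645100408832000/3628800
= 33522128640

P(19,9) = 33522128640


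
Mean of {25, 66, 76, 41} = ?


Sum = 25 + 66 + 76 + 41 = 208
n = 4
Mean = 208/4 = 52.0000

Mean = 52.0000


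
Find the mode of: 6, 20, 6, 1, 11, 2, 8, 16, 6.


Frequencies: 1:1, 2:1, 6:3, 8:1, 11:1, 16:1, 20:1
Max frequency = 3
Mode = 6

Mode = 6


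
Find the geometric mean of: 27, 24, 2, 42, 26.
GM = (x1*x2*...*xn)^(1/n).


Product = 27 × 24 × 2 × 42 × 26 = 1415232
GM = 1415232^(1/5) = 16.9889

GM = 16.9889


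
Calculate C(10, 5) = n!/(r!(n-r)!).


C(10,5) = 10!/(5! × 5!)
= 3628800/(120 × 120)
= 252

C(10,5) = 252


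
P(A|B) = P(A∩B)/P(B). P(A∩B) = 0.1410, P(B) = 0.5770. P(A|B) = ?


P(A|B) = 0.1410/0.5770 = 0.2444

P(A|B) = 0.2444


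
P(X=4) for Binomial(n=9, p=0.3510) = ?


C(9,4) = 126
p^4 = 0.015178
(1-p)^5 = 0.115139
P = 126 * 0.015178 * 0.115139 = 0.2202

P(X=4) = 0.2202


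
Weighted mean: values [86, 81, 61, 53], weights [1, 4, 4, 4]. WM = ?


Numerator = 86*1 + 81*4 + 61*4 + 53*4 = 866
Denominator = 1 + 4 + 4 + 4 = 13
WM = 866/13 = 66.6154

WM = 66.6154


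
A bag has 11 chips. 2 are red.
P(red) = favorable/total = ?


P = 2/11 = 0.1818

P = 0.1818


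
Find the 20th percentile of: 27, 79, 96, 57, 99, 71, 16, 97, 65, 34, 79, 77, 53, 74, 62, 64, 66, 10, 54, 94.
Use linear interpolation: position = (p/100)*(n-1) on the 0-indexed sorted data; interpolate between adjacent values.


Sorted: 10, 16, 27, 34, 53, 54, 57, 62, 64, 65, 66, 71, 74, 77, 79, 79, 94, 96, 97, 99
n = 20
Index = 20/100 * 19 = 3.8000
Lower = data[3] = 34, Upper = data[4] = 53
P20 = 34 + 0.8000*(19) = 49.2000

P20 = 49.2000


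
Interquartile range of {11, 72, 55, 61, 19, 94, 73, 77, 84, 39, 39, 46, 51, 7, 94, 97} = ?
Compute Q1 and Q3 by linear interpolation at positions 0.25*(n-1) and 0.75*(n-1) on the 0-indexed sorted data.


Sorted: 7, 11, 19, 39, 39, 46, 51, 55, 61, 72, 73, 77, 84, 94, 94, 97
Q1 (25th %ile) = 39.0000
Q3 (75th %ile) = 78.7500
IQR = 78.7500 - 39.0000 = 39.7500

IQR = 39.7500


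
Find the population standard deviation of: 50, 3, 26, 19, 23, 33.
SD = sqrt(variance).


Mean = 25.6667
Variance = 201.8889
SD = sqrt(201.8889) = 14.2088

SD = 14.2088


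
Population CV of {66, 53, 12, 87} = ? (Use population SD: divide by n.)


Mean = 54.5000
SD = 27.3724
CV = (27.3724/54.5000)*100 = 50.2246%

CV = 50.2246%


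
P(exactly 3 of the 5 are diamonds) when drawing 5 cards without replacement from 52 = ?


Hypergeometric: P(X=3) = C(13,3)·C(39,2) / C(52,5)
= 286 × 741 / 2598960
= 211926/2598960 = 0.0815

P = 0.0815


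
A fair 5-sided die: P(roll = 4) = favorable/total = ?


Favorable outcomes (roll = 4): 1
Total outcomes = 5
P = 1/5 = 0.2000

P = 0.2000


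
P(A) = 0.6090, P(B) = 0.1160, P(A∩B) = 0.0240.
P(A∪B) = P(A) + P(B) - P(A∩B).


P(A∪B) = 0.6090 + 0.1160 - 0.0240
= 0.7250 - 0.0240
= 0.7010

P(A∪B) = 0.7010


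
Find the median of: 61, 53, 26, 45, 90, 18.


Sorted: 18, 26, 45, 53, 61, 90
n = 6 (even)
Middle values: 45 and 53
Median = (45+53)/2 = 49.0000

Median = 49.0000


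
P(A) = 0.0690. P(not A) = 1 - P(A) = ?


P(not A) = 1 - 0.0690 = 0.9310

P(not A) = 0.9310


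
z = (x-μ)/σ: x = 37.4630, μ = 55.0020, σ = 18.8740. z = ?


z = (37.4630 - 55.0020)/18.8740
= -17.5390/18.8740
= -0.9293

z = -0.9293


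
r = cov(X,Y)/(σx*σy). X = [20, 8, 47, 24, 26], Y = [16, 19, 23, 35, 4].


Mean X = 25.0000, Mean Y = 19.4000
SD X = 12.649111, SD Y = 10.051865
Cov = 14.400000
r = 14.400000/(12.649111*10.051865) = 0.1133

r = 0.1133


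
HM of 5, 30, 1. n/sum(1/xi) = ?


Sum of reciprocals = 1/5 + 1/30 + 1/1 = 1.233333
HM = 3/1.233333 = 2.4324

HM = 2.4324


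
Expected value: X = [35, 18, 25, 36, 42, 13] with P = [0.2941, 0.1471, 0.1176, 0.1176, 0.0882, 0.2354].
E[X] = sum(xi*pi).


E[X] = 35*0.2941 + 18*0.1471 + 25*0.1176 + 36*0.1176 + 42*0.0882 + 13*0.2354
= 10.2935 + 2.6478 + 2.9400 + 4.2336 + 3.7044 + 3.0602
= 26.8795

E[X] = 26.8795


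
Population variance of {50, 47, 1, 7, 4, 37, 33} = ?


Mean = 25.5714
Squared deviations: 596.7551, 459.1837, 603.7551, 344.8980, 465.3265, 130.6122, 55.1837
Sum = 2655.7143
Variance = 2655.7143/7 = 379.3878

Variance = 379.3878


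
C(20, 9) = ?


C(20,9) = 20!/(9! × 11!)
= 2432902008176640000/(362880 × 39916800)
= 167960

C(20,9) = 167960


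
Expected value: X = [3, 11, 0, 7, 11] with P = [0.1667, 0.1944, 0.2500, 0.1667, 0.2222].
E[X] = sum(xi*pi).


E[X] = 3*0.1667 + 11*0.1944 + 0*0.2500 + 7*0.1667 + 11*0.2222
= 0.5001 + 2.1384 + 0 + 1.1669 + 2.4442
= 6.2496

E[X] = 6.2496


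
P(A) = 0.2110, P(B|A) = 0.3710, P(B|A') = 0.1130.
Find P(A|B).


P(B) = P(B|A)*P(A) + P(B|A')*P(A')
= 0.3710*0.2110 + 0.1130*0.7890
= 0.078281 + 0.089157 = 0.167438
P(A|B) = 0.078281/0.167438 = 0.4675

P(A|B) = 0.4675


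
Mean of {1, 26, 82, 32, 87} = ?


Sum = 1 + 26 + 82 + 32 + 87 = 228
n = 5
Mean = 228/5 = 45.6000

Mean = 45.6000


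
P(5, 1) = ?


P(5,1) = 5!/4!
= 120/24
= 5

P(5,1) = 5


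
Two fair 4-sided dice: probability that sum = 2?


Total outcomes = 4×4 = 16
Favorable (sum = 2): 1
P = 1/16 = 0.0625

P = 0.0625


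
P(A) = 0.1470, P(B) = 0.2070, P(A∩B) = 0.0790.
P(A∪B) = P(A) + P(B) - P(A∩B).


P(A∪B) = 0.1470 + 0.2070 - 0.0790
= 0.3540 - 0.0790
= 0.2750

P(A∪B) = 0.2750


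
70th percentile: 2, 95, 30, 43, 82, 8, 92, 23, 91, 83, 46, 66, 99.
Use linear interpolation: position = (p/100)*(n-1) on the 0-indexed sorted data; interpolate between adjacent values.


Sorted: 2, 8, 23, 30, 43, 46, 66, 82, 83, 91, 92, 95, 99
n = 13
Index = 70/100 * 12 = 8.4000
Lower = data[8] = 83, Upper = data[9] = 91
P70 = 83 + 0.4000*(8) = 86.2000

P70 = 86.2000


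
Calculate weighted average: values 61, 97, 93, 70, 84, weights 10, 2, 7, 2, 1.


Numerator = 61*10 + 97*2 + 93*7 + 70*2 + 84*1 = 1679
Denominator = 10 + 2 + 7 + 2 + 1 = 22
WM = 1679/22 = 76.3182

WM = 76.3182


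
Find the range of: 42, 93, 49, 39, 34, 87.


Max = 93, Min = 34
Range = 93 - 34 = 59

Range = 59


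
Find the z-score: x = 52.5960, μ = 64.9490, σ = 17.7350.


z = (52.5960 - 64.9490)/17.7350
= -12.3530/17.7350
= -0.6965

z = -0.6965


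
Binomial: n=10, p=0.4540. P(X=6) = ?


C(10,6) = 210
p^6 = 0.008757
(1-p)^4 = 0.088873
P = 210 * 0.008757 * 0.088873 = 0.1634

P(X=6) = 0.1634


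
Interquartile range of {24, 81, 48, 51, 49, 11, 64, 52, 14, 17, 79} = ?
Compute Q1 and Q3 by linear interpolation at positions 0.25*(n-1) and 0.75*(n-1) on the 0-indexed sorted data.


Sorted: 11, 14, 17, 24, 48, 49, 51, 52, 64, 79, 81
Q1 (25th %ile) = 20.5000
Q3 (75th %ile) = 58.0000
IQR = 58.0000 - 20.5000 = 37.5000

IQR = 37.5000


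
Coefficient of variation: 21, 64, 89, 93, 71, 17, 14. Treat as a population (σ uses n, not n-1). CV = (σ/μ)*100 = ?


Mean = 52.7143
SD = 32.0300
CV = (32.0300/52.7143)*100 = 60.7614%

CV = 60.7614%


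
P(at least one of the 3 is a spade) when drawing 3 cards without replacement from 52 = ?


P(at least one) = 1 - P(none)
P(none) = (39/52) × (38/51) × (37/50) = 0.413529
P(at least one) = 1 - 0.413529 = 0.5865

P = 0.5865


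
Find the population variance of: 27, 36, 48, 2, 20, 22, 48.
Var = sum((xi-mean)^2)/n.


Mean = 29.0000
Squared deviations: 4.0000, 49.0000, 361.0000, 729.0000, 81.0000, 49.0000, 361.0000
Sum = 1634.0000
Variance = 1634.0000/7 = 233.4286

Variance = 233.4286


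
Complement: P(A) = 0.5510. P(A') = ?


P(not A) = 1 - 0.5510 = 0.4490

P(not A) = 0.4490


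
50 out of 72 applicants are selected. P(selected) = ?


P = 50/72 = 0.6944

P = 0.6944


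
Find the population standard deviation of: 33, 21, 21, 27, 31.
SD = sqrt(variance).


Mean = 26.6000
Variance = 24.6400
SD = sqrt(24.6400) = 4.9639

SD = 4.9639


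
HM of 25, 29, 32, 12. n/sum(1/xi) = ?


Sum of reciprocals = 1/25 + 1/29 + 1/32 + 1/12 = 0.189066
HM = 4/0.189066 = 21.1566

HM = 21.1566


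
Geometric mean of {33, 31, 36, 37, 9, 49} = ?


Product = 33 × 31 × 36 × 37 × 9 × 49 = 600922476
GM = 600922476^(1/6) = 29.0493

GM = 29.0493


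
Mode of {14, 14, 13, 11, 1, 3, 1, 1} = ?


Frequencies: 1:3, 3:1, 11:1, 13:1, 14:2
Max frequency = 3
Mode = 1

Mode = 1


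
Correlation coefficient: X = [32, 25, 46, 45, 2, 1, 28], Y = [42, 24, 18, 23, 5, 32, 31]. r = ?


Mean X = 25.5714, Mean Y = 25.0000
SD X = 16.910328, SD Y = 10.875924
Cov = 34.571429
r = 34.571429/(16.910328*10.875924) = 0.1880

r = 0.1880


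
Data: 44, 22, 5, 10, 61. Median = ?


Sorted: 5, 10, 22, 44, 61
n = 5 (odd)
Middle value = 22

Median = 22


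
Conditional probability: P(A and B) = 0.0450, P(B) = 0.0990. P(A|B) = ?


P(A|B) = 0.0450/0.0990 = 0.4545

P(A|B) = 0.4545


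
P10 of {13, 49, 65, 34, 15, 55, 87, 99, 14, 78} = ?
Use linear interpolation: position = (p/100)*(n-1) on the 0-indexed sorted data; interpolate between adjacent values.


Sorted: 13, 14, 15, 34, 49, 55, 65, 78, 87, 99
n = 10
Index = 10/100 * 9 = 0.9000
Lower = data[0] = 13, Upper = data[1] = 14
P10 = 13 + 0.9000*(1) = 13.9000

P10 = 13.9000


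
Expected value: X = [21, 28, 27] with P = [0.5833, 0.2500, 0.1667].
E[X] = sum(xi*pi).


E[X] = 21*0.5833 + 28*0.2500 + 27*0.1667
= 12.2493 + 7.0000 + 4.5009
= 23.7502

E[X] = 23.7502


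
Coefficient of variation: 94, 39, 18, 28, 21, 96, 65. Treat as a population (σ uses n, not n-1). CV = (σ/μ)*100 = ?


Mean = 51.5714
SD = 31.0063
CV = (31.0063/51.5714)*100 = 60.1229%

CV = 60.1229%


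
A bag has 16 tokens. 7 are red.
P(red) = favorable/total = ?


P = 7/16 = 0.4375

P = 0.4375


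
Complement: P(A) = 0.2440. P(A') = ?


P(not A) = 1 - 0.2440 = 0.7560

P(not A) = 0.7560


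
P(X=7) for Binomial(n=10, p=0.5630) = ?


C(10,7) = 120
p^7 = 0.017929
(1-p)^3 = 0.083453
P = 120 * 0.017929 * 0.083453 = 0.1795

P(X=7) = 0.1795


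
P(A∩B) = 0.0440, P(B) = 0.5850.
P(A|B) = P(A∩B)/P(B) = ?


P(A|B) = 0.0440/0.5850 = 0.0752

P(A|B) = 0.0752


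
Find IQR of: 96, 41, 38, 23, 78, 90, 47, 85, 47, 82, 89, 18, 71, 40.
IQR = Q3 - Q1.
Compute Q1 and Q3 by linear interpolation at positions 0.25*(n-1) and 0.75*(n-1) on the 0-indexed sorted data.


Sorted: 18, 23, 38, 40, 41, 47, 47, 71, 78, 82, 85, 89, 90, 96
Q1 (25th %ile) = 40.2500
Q3 (75th %ile) = 84.2500
IQR = 84.2500 - 40.2500 = 44.0000

IQR = 44.0000


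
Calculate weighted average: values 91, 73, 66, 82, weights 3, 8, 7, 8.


Numerator = 91*3 + 73*8 + 66*7 + 82*8 = 1975
Denominator = 3 + 8 + 7 + 8 = 26
WM = 1975/26 = 75.9615

WM = 75.9615


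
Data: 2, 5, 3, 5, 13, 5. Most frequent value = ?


Frequencies: 2:1, 3:1, 5:3, 13:1
Max frequency = 3
Mode = 5

Mode = 5


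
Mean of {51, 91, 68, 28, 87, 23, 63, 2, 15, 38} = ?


Sum = 51 + 91 + 68 + 28 + 87 + 23 + 63 + 2 + 15 + 38 = 466
n = 10
Mean = 466/10 = 46.6000

Mean = 46.6000


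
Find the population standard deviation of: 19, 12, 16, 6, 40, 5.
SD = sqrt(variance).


Mean = 16.3333
Variance = 136.8889
SD = sqrt(136.8889) = 11.7000

SD = 11.7000


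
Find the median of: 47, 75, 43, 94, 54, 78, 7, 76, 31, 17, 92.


Sorted: 7, 17, 31, 43, 47, 54, 75, 76, 78, 92, 94
n = 11 (odd)
Middle value = 54

Median = 54


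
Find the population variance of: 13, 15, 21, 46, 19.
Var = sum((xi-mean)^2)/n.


Mean = 22.8000
Squared deviations: 96.0400, 60.8400, 3.2400, 538.2400, 14.4400
Sum = 712.8000
Variance = 712.8000/5 = 142.5600

Variance = 142.5600


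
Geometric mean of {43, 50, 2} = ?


Product = 43 × 50 × 2 = 4300
GM = 4300^(1/3) = 16.2613

GM = 16.2613


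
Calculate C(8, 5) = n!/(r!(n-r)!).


C(8,5) = 8!/(5! × 3!)
= 40320/(120 × 6)
= 56

C(8,5) = 56


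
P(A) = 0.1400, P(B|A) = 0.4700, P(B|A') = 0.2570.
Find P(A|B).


P(B) = P(B|A)*P(A) + P(B|A')*P(A')
= 0.4700*0.1400 + 0.2570*0.8600
= 0.065800 + 0.221020 = 0.286820
P(A|B) = 0.065800/0.286820 = 0.2294

P(A|B) = 0.2294


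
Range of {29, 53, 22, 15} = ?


Max = 53, Min = 15
Range = 53 - 15 = 38

Range = 38


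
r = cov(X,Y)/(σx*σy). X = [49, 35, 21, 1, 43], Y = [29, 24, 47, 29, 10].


Mean X = 29.8000, Mean Y = 27.8000
SD X = 17.186041, SD Y = 11.855800
Cov = -87.040000
r = -87.040000/(17.186041*11.855800) = -0.4272

r = -0.4272


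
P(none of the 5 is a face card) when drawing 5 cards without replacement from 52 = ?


P(no face cards) = (40/52) × (39/51) × (38/50) × (37/49) × (36/48)
= 0.2532

P = 0.2532


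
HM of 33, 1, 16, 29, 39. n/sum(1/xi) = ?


Sum of reciprocals = 1/33 + 1/1 + 1/16 + 1/29 + 1/39 = 1.152927
HM = 5/1.152927 = 4.3368

HM = 4.3368


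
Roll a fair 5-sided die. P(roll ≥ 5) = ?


Favorable outcomes (roll ≥ 5): 1
Total outcomes = 5
P = 1/5 = 0.2000

P = 0.2000


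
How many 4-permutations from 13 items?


P(13,4) = 13!/9!
= 6227020800/362880
= 17160

P(13,4) = 17160


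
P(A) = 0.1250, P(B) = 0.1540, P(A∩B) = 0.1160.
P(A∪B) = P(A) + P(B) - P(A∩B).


P(A∪B) = 0.1250 + 0.1540 - 0.1160
= 0.2790 - 0.1160
= 0.1630

P(A∪B) = 0.1630


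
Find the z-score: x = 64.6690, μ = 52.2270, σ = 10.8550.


z = (64.6690 - 52.2270)/10.8550
= 12.4420/10.8550
= 1.1462

z = 1.1462


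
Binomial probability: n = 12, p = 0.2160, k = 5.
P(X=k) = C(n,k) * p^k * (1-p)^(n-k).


C(12,5) = 792
p^5 = 0.000470
(1-p)^7 = 0.182059
P = 792 * 0.000470 * 0.182059 = 0.0678

P(X=5) = 0.0678


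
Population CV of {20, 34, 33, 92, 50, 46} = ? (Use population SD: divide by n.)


Mean = 45.8333
SD = 22.8066
CV = (22.8066/45.8333)*100 = 49.7598%

CV = 49.7598%


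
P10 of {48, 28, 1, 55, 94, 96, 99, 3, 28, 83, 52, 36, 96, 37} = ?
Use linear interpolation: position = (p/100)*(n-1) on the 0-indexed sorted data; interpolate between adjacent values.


Sorted: 1, 3, 28, 28, 36, 37, 48, 52, 55, 83, 94, 96, 96, 99
n = 14
Index = 10/100 * 13 = 1.3000
Lower = data[1] = 3, Upper = data[2] = 28
P10 = 3 + 0.3000*(25) = 10.5000

P10 = 10.5000


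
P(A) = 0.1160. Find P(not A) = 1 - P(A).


P(not A) = 1 - 0.1160 = 0.8840

P(not A) = 0.8840


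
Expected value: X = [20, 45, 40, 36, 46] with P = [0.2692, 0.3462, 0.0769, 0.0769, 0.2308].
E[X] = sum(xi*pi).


E[X] = 20*0.2692 + 45*0.3462 + 40*0.0769 + 36*0.0769 + 46*0.2308
= 5.3840 + 15.5790 + 3.0760 + 2.7684 + 10.6168
= 37.4242

E[X] = 37.4242


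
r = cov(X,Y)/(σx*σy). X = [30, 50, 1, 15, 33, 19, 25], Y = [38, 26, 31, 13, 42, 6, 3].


Mean X = 24.7143, Mean Y = 22.7143
SD X = 14.269991, SD Y = 14.379691
Cov = 44.489796
r = 44.489796/(14.269991*14.379691) = 0.2168

r = 0.2168


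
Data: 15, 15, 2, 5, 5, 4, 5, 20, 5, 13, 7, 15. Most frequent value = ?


Frequencies: 2:1, 4:1, 5:4, 7:1, 13:1, 15:3, 20:1
Max frequency = 4
Mode = 5

Mode = 5


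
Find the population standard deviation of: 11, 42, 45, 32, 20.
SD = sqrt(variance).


Mean = 30.0000
Variance = 166.8000
SD = sqrt(166.8000) = 12.9151

SD = 12.9151


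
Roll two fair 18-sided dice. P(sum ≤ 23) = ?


Total outcomes = 18×18 = 324
Favorable (sum ≤ 23): 233
P = 233/324 = 0.7191

P = 0.7191


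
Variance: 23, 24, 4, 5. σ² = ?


Mean = 14.0000
Squared deviations: 81.0000, 100.0000, 100.0000, 81.0000
Sum = 362.0000
Variance = 362.0000/4 = 90.5000

Variance = 90.5000


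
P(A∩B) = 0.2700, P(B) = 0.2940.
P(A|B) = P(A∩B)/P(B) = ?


P(A|B) = 0.2700/0.2940 = 0.9184

P(A|B) = 0.9184


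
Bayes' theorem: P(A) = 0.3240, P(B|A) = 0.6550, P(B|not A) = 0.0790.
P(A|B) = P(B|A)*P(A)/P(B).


P(B) = P(B|A)*P(A) + P(B|A')*P(A')
= 0.6550*0.3240 + 0.0790*0.6760
= 0.212220 + 0.053404 = 0.265624
P(A|B) = 0.212220/0.265624 = 0.7989

P(A|B) = 0.7989


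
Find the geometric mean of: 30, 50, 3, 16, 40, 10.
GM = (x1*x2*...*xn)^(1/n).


Product = 30 × 50 × 3 × 16 × 40 × 10 = 28800000
GM = 28800000^(1/6) = 17.5078

GM = 17.5078


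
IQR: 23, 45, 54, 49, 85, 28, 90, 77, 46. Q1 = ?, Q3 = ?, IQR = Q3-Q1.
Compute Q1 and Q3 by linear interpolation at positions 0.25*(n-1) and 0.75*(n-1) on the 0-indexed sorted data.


Sorted: 23, 28, 45, 46, 49, 54, 77, 85, 90
Q1 (25th %ile) = 45.0000
Q3 (75th %ile) = 77.0000
IQR = 77.0000 - 45.0000 = 32.0000

IQR = 32.0000


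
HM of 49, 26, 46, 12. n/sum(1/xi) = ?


Sum of reciprocals = 1/49 + 1/26 + 1/46 + 1/12 = 0.163942
HM = 4/0.163942 = 24.3988

HM = 24.3988


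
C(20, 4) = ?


C(20,4) = 20!/(4! × 16!)
= 2432902008176640000/(24 × 20922789888000)
= 4845

C(20,4) = 4845


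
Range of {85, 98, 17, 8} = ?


Max = 98, Min = 8
Range = 98 - 8 = 90

Range = 90


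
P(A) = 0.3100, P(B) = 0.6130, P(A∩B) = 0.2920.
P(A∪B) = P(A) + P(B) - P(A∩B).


P(A∪B) = 0.3100 + 0.6130 - 0.2920
= 0.9230 - 0.2920
= 0.6310

P(A∪B) = 0.6310


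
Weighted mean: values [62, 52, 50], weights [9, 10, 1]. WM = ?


Numerator = 62*9 + 52*10 + 50*1 = 1128
Denominator = 9 + 10 + 1 = 20
WM = 1128/20 = 56.4000

WM = 56.4000


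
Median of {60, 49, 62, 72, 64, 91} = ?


Sorted: 49, 60, 62, 64, 72, 91
n = 6 (even)
Middle values: 62 and 64
Median = (62+64)/2 = 63.0000

Median = 63.0000


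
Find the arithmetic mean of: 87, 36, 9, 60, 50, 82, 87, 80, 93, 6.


Sum = 87 + 36 + 9 + 60 + 50 + 82 + 87 + 80 + 93 + 6 = 590
n = 10
Mean = 590/10 = 59.0000

Mean = 59.0000


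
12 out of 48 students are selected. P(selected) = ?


P = 12/48 = 0.2500

P = 0.2500


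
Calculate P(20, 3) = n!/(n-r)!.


P(20,3) = 20!/17!
= 2432902008176640000/355687428096000
= 6840

P(20,3) = 6840


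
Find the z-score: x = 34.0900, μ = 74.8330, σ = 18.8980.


z = (34.0900 - 74.8330)/18.8980
= -40.7430/18.8980
= -2.1559

z = -2.1559


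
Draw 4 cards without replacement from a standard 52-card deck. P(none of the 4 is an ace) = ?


P(no aces) = (48/52) × (47/51) × (46/50) × (45/49)
= 0.7187

P = 0.7187


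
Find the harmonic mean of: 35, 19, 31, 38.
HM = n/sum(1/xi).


Sum of reciprocals = 1/35 + 1/19 + 1/31 + 1/38 = 0.139777
HM = 4/0.139777 = 28.6170

HM = 28.6170


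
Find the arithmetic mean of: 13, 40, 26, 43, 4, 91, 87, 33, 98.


Sum = 13 + 40 + 26 + 43 + 4 + 91 + 87 + 33 + 98 = 435
n = 9
Mean = 435/9 = 48.3333

Mean = 48.3333


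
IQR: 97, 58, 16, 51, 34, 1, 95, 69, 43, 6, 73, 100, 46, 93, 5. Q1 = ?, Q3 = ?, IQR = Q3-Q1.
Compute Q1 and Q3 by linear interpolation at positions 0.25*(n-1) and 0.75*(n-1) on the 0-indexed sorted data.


Sorted: 1, 5, 6, 16, 34, 43, 46, 51, 58, 69, 73, 93, 95, 97, 100
Q1 (25th %ile) = 25.0000
Q3 (75th %ile) = 83.0000
IQR = 83.0000 - 25.0000 = 58.0000

IQR = 58.0000


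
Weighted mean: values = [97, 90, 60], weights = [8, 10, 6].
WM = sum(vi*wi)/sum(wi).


Numerator = 97*8 + 90*10 + 60*6 = 2036
Denominator = 8 + 10 + 6 = 24
WM = 2036/24 = 84.8333

WM = 84.8333


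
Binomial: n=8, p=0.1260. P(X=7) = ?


C(8,7) = 8
p^7 = 5.041895e-07
(1-p)^1 = 0.874000
P = 8 * 5.041895e-07 * 0.874000 = 3.5253e-06

P(X=7) = 3.5253e-06


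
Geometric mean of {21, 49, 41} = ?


Product = 21 × 49 × 41 = 42189
GM = 42189^(1/3) = 34.8123

GM = 34.8123


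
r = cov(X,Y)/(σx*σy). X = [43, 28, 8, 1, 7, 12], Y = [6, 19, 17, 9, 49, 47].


Mean X = 16.5000, Mean Y = 24.5000
SD X = 14.476993, SD Y = 17.202229
Cov = -97.250000
r = -97.250000/(14.476993*17.202229) = -0.3905

r = -0.3905


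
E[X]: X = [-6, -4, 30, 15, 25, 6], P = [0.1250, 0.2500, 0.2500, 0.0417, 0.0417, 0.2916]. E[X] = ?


E[X] = -6*0.1250 - 4*0.2500 + 30*0.2500 + 15*0.0417 + 25*0.0417 + 6*0.2916
= -0.7500 - 1.0000 + 7.5000 + 0.6255 + 1.0425 + 1.7496
= 9.1676

E[X] = 9.1676


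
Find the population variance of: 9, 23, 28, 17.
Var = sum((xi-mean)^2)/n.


Mean = 19.2500
Squared deviations: 105.0625, 14.0625, 76.5625, 5.0625
Sum = 200.7500
Variance = 200.7500/4 = 50.1875

Variance = 50.1875


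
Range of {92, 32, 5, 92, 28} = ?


Max = 92, Min = 5
Range = 92 - 5 = 87

Range = 87


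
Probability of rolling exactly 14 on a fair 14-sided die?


Favorable outcomes (roll = 14): 1
Total outcomes = 14
P = 1/14 = 0.0714

P = 0.0714


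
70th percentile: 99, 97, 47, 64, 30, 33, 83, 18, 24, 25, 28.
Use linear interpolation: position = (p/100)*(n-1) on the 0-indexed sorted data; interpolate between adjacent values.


Sorted: 18, 24, 25, 28, 30, 33, 47, 64, 83, 97, 99
n = 11
Index = 70/100 * 10 = 7.0000
Lower = data[7] = 64, Upper = data[8] = 83
P70 = 64 + 0*(19) = 64.0000

P70 = 64.0000


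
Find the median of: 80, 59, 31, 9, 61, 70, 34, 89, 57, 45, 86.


Sorted: 9, 31, 34, 45, 57, 59, 61, 70, 80, 86, 89
n = 11 (odd)
Middle value = 59

Median = 59


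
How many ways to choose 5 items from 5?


C(5,5) = 5!/(5! × 0!)
= 120/(120 × 1)
= 1

C(5,5) = 1


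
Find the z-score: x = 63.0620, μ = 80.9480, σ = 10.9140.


z = (63.0620 - 80.9480)/10.9140
= -17.8860/10.9140
= -1.6388

z = -1.6388


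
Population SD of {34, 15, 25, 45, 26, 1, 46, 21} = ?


Mean = 26.6250
Variance = 199.2344
SD = sqrt(199.2344) = 14.1150

SD = 14.1150


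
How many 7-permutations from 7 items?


P(7,7) = 7!/0!
= 5040/1
= 5040

P(7,7) = 5040


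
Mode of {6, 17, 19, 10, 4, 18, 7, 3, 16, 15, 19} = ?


Frequencies: 3:1, 4:1, 6:1, 7:1, 10:1, 15:1, 16:1, 17:1, 18:1, 19:2
Max frequency = 2
Mode = 19

Mode = 19


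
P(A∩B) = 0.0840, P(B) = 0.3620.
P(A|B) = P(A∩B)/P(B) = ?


P(A|B) = 0.0840/0.3620 = 0.2320

P(A|B) = 0.2320


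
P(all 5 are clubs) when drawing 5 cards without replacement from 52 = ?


P(all clubs) = (13/52) × (12/51) × (11/50) × (10/49) × (9/48)
= 0.0005

P = 0.0005


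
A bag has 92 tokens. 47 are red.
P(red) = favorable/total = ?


P = 47/92 = 0.5109

P = 0.5109


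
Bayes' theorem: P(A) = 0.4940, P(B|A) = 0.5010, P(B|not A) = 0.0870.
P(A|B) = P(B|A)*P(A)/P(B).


P(B) = P(B|A)*P(A) + P(B|A')*P(A')
= 0.5010*0.4940 + 0.0870*0.5060
= 0.247494 + 0.044022 = 0.291516
P(A|B) = 0.247494/0.291516 = 0.8490

P(A|B) = 0.8490


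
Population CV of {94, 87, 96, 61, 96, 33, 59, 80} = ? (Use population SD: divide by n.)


Mean = 75.7500
SD = 21.2823
CV = (21.2823/75.7500)*100 = 28.0955%

CV = 28.0955%


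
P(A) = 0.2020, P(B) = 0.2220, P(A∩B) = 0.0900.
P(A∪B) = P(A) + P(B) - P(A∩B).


P(A∪B) = 0.2020 + 0.2220 - 0.0900
= 0.4240 - 0.0900
= 0.3340

P(A∪B) = 0.3340


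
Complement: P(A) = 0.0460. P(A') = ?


P(not A) = 1 - 0.0460 = 0.9540

P(not A) = 0.9540


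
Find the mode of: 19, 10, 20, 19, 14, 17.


Frequencies: 10:1, 14:1, 17:1, 19:2, 20:1
Max frequency = 2
Mode = 19

Mode = 19


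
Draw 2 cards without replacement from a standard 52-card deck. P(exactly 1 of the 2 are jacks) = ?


Hypergeometric: P(X=1) = C(4,1)·C(48,1) / C(52,2)
= 4 × 48 / 1326
= 192/1326 = 0.1448

P = 0.1448


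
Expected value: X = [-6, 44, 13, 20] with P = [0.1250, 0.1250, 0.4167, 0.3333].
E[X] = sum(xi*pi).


E[X] = -6*0.1250 + 44*0.1250 + 13*0.4167 + 20*0.3333
= -0.7500 + 5.5000 + 5.4171 + 6.6660
= 16.8331

E[X] = 16.8331


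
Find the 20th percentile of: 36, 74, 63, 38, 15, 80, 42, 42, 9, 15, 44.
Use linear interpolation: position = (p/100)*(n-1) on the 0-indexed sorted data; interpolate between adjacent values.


Sorted: 9, 15, 15, 36, 38, 42, 42, 44, 63, 74, 80
n = 11
Index = 20/100 * 10 = 2.0000
Lower = data[2] = 15, Upper = data[3] = 36
P20 = 15 + 0*(21) = 15.0000

P20 = 15.0000


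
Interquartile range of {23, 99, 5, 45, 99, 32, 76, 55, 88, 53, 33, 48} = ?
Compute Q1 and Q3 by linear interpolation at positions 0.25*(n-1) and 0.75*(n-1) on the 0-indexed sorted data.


Sorted: 5, 23, 32, 33, 45, 48, 53, 55, 76, 88, 99, 99
Q1 (25th %ile) = 32.7500
Q3 (75th %ile) = 79.0000
IQR = 79.0000 - 32.7500 = 46.2500

IQR = 46.2500


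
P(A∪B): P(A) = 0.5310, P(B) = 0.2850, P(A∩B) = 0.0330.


P(A∪B) = 0.5310 + 0.2850 - 0.0330
= 0.8160 - 0.0330
= 0.7830

P(A∪B) = 0.7830


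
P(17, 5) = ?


P(17,5) = 17!/12!
= 355687428096000/479001600
= 742560

P(17,5) = 742560


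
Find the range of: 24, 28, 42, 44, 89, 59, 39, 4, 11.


Max = 89, Min = 4
Range = 89 - 4 = 85

Range = 85


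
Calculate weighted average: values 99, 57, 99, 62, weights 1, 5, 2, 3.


Numerator = 99*1 + 57*5 + 99*2 + 62*3 = 768
Denominator = 1 + 5 + 2 + 3 = 11
WM = 768/11 = 69.8182

WM = 69.8182


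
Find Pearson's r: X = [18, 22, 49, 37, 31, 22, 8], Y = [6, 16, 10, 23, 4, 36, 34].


Mean X = 26.7143, Mean Y = 18.4286
SD X = 12.486728, SD Y = 12.022089
Cov = -65.306122
r = -65.306122/(12.486728*12.022089) = -0.4350

r = -0.4350


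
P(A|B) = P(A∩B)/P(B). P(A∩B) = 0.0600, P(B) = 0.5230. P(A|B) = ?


P(A|B) = 0.0600/0.5230 = 0.1147

P(A|B) = 0.1147


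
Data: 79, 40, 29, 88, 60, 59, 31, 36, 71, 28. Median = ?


Sorted: 28, 29, 31, 36, 40, 59, 60, 71, 79, 88
n = 10 (even)
Middle values: 40 and 59
Median = (40+59)/2 = 49.5000

Median = 49.5000


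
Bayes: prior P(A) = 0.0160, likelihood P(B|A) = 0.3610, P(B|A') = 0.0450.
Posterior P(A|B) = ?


P(B) = P(B|A)*P(A) + P(B|A')*P(A')
= 0.3610*0.0160 + 0.0450*0.9840
= 0.005776 + 0.044280 = 0.050056
P(A|B) = 0.005776/0.050056 = 0.1154

P(A|B) = 0.1154


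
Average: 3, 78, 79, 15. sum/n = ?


Sum = 3 + 78 + 79 + 15 = 175
n = 4
Mean = 175/4 = 43.7500

Mean = 43.7500


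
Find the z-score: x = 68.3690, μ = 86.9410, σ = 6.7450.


z = (68.3690 - 86.9410)/6.7450
= -18.5720/6.7450
= -2.7534

z = -2.7534


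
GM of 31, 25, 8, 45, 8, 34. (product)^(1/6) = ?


Product = 31 × 25 × 8 × 45 × 8 × 34 = 75888000
GM = 75888000^(1/6) = 20.5761

GM = 20.5761


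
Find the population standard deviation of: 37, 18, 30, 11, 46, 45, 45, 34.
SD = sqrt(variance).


Mean = 33.2500
Variance = 148.9375
SD = sqrt(148.9375) = 12.2040

SD = 12.2040


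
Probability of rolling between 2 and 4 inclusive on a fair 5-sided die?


Favorable outcomes (2 ≤ roll ≤ 4): 3
Total outcomes = 5
P = 3/5 = 0.6000

P = 0.6000


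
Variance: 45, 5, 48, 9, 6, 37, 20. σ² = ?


Mean = 24.2857
Squared deviations: 429.0816, 371.9388, 562.3673, 233.6531, 334.3673, 161.6531, 18.3673
Sum = 2111.4286
Variance = 2111.4286/7 = 301.6327

Variance = 301.6327


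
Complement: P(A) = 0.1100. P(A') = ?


P(not A) = 1 - 0.1100 = 0.8900

P(not A) = 0.8900


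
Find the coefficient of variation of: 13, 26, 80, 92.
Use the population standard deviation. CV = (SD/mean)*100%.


Mean = 52.7500
SD = 33.8332
CV = (33.8332/52.7500)*100 = 64.1388%

CV = 64.1388%


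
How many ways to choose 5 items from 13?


C(13,5) = 13!/(5! × 8!)
= 6227020800/(120 × 40320)
= 1287

C(13,5) = 1287


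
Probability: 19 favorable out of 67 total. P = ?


P = 19/67 = 0.2836

P = 0.2836


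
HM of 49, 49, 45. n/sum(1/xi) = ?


Sum of reciprocals = 1/49 + 1/49 + 1/45 = 0.063039
HM = 3/0.063039 = 47.5899

HM = 47.5899


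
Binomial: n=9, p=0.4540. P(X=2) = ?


C(9,2) = 36
p^2 = 0.206116
(1-p)^7 = 0.014466
P = 36 * 0.206116 * 0.014466 = 0.1073

P(X=2) = 0.1073


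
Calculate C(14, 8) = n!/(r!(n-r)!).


C(14,8) = 14!/(8! × 6!)
= 87178291200/(40320 × 720)
= 3003

C(14,8) = 3003


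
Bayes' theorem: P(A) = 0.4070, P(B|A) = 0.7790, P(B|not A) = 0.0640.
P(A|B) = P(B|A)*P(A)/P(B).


P(B) = P(B|A)*P(A) + P(B|A')*P(A')
= 0.7790*0.4070 + 0.0640*0.5930
= 0.317053 + 0.037952 = 0.355005
P(A|B) = 0.317053/0.355005 = 0.8931

P(A|B) = 0.8931


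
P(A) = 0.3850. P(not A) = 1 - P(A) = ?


P(not A) = 1 - 0.3850 = 0.6150

P(not A) = 0.6150


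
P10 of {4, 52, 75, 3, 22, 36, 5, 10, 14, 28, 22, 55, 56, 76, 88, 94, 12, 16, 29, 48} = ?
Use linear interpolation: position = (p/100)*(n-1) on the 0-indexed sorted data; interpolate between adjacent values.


Sorted: 3, 4, 5, 10, 12, 14, 16, 22, 22, 28, 29, 36, 48, 52, 55, 56, 75, 76, 88, 94
n = 20
Index = 10/100 * 19 = 1.9000
Lower = data[1] = 4, Upper = data[2] = 5
P10 = 4 + 0.9000*(1) = 4.9000

P10 = 4.9000


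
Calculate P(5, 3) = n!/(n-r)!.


P(5,3) = 5!/2!
= 120/2
= 60

P(5,3) = 60


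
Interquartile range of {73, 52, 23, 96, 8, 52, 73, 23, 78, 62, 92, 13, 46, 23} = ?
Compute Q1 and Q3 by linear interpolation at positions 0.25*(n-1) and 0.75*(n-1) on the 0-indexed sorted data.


Sorted: 8, 13, 23, 23, 23, 46, 52, 52, 62, 73, 73, 78, 92, 96
Q1 (25th %ile) = 23.0000
Q3 (75th %ile) = 73.0000
IQR = 73.0000 - 23.0000 = 50.0000

IQR = 50.0000


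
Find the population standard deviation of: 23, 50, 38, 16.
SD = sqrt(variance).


Mean = 31.7500
Variance = 174.1875
SD = sqrt(174.1875) = 13.1980

SD = 13.1980


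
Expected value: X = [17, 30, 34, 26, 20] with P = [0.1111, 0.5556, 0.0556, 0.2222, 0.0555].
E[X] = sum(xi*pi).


E[X] = 17*0.1111 + 30*0.5556 + 34*0.0556 + 26*0.2222 + 20*0.0555
= 1.8887 + 16.6680 + 1.8904 + 5.7772 + 1.1100
= 27.3343

E[X] = 27.3343


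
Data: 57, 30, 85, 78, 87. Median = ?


Sorted: 30, 57, 78, 85, 87
n = 5 (odd)
Middle value = 78

Median = 78


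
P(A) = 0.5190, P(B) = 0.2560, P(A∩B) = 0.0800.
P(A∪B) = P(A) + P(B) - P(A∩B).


P(A∪B) = 0.5190 + 0.2560 - 0.0800
= 0.7750 - 0.0800
= 0.6950

P(A∪B) = 0.6950


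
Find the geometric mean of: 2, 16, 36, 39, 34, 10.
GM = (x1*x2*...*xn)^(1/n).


Product = 2 × 16 × 36 × 39 × 34 × 10 = 15275520
GM = 15275520^(1/6) = 15.7519

GM = 15.7519


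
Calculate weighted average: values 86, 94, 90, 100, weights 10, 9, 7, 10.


Numerator = 86*10 + 94*9 + 90*7 + 100*10 = 3336
Denominator = 10 + 9 + 7 + 10 = 36
WM = 3336/36 = 92.6667

WM = 92.6667


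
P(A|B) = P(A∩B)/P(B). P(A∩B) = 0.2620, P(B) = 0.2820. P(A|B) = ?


P(A|B) = 0.2620/0.2820 = 0.9291

P(A|B) = 0.9291


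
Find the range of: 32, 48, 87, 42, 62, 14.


Max = 87, Min = 14
Range = 87 - 14 = 73

Range = 73


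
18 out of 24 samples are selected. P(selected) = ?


P = 18/24 = 0.7500

P = 0.7500


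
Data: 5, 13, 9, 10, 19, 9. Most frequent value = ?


Frequencies: 5:1, 9:2, 10:1, 13:1, 19:1
Max frequency = 2
Mode = 9

Mode = 9


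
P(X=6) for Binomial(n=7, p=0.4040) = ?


C(7,6) = 7
p^6 = 0.004348
(1-p)^1 = 0.596000
P = 7 * 0.004348 * 0.596000 = 0.0181

P(X=6) = 0.0181


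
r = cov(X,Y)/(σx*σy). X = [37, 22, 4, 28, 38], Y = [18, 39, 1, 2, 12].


Mean X = 25.8000, Mean Y = 14.4000
SD X = 12.400000, SD Y = 13.836184
Cov = 36.480000
r = 36.480000/(12.400000*13.836184) = 0.2126

r = 0.2126


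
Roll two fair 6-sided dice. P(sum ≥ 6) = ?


Total outcomes = 6×6 = 36
Favorable (sum ≥ 6): 26
P = 26/36 = 0.7222

P = 0.7222


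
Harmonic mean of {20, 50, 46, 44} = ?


Sum of reciprocals = 1/20 + 1/50 + 1/46 + 1/44 = 0.114466
HM = 4/0.114466 = 34.9448

HM = 34.9448


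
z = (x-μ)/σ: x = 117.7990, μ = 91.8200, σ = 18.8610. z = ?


z = (117.7990 - 91.8200)/18.8610
= 25.9790/18.8610
= 1.3774

z = 1.3774


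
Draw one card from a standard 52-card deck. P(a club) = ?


13 clubs in 52 cards
P = 13/52 = 0.2500

P = 0.2500


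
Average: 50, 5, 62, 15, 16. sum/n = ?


Sum = 50 + 5 + 62 + 15 + 16 = 148
n = 5
Mean = 148/5 = 29.6000

Mean = 29.6000


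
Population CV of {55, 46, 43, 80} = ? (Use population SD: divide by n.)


Mean = 56.0000
SD = 14.5430
CV = (14.5430/56.0000)*100 = 25.9697%

CV = 25.9697%


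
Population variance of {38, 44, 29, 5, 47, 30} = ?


Mean = 32.1667
Squared deviations: 34.0278, 140.0278, 10.0278, 738.0278, 220.0278, 4.6944
Sum = 1146.8333
Variance = 1146.8333/6 = 191.1389

Variance = 191.1389


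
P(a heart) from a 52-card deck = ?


13 hearts in 52 cards
P = 13/52 = 0.2500

P = 0.2500


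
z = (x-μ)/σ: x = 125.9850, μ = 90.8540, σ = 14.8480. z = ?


z = (125.9850 - 90.8540)/14.8480
= 35.1310/14.8480
= 2.3660

z = 2.3660


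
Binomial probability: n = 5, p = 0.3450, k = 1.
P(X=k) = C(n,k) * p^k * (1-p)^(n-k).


C(5,1) = 5
p^1 = 0.345000
(1-p)^4 = 0.184062
P = 5 * 0.345000 * 0.184062 = 0.3175

P(X=1) = 0.3175


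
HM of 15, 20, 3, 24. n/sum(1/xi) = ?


Sum of reciprocals = 1/15 + 1/20 + 1/3 + 1/24 = 0.491667
HM = 4/0.491667 = 8.1356

HM = 8.1356
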